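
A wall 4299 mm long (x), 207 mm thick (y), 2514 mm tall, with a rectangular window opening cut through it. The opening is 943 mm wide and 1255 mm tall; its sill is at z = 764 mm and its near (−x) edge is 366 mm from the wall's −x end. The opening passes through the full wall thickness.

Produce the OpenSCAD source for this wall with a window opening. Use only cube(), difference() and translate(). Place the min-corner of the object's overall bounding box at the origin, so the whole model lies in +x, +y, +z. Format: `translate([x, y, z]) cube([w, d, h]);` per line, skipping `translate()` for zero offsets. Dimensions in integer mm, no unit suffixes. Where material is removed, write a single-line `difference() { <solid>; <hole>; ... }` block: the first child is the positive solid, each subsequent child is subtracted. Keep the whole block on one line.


difference() { cube([4299, 207, 2514]); translate([366, 0, 764]) cube([943, 207, 1255]); }


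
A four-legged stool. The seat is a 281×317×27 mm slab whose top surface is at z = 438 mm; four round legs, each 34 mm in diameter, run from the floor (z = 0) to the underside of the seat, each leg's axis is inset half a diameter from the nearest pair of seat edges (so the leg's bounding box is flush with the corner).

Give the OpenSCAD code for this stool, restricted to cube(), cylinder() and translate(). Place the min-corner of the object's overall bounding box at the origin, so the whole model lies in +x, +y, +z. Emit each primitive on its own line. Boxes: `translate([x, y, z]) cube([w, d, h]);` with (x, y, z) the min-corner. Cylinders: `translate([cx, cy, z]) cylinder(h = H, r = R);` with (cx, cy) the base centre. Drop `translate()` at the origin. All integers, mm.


translate([0, 0, 411]) cube([281, 317, 27]);
translate([17, 17, 0]) cylinder(h = 411, r = 17);
translate([264, 17, 0]) cylinder(h = 411, r = 17);
translate([17, 300, 0]) cylinder(h = 411, r = 17);
translate([264, 300, 0]) cylinder(h = 411, r = 17);


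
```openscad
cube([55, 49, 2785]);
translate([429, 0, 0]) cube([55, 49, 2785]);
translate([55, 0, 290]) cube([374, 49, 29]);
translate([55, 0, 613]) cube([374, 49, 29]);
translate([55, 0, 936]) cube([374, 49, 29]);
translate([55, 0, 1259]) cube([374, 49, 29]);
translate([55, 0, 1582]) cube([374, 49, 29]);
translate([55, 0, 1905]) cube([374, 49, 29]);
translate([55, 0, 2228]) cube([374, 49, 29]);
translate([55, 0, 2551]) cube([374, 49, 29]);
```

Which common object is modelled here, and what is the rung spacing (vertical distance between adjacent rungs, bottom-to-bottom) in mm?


A ladder. The rung spacing is 323 mm.

Two tall 55×49 posts with 8 short bars between them — a ladder. Adjacent rungs sit at z = 290 and z = 613, so the spacing is 613 − 290 = 323 mm.


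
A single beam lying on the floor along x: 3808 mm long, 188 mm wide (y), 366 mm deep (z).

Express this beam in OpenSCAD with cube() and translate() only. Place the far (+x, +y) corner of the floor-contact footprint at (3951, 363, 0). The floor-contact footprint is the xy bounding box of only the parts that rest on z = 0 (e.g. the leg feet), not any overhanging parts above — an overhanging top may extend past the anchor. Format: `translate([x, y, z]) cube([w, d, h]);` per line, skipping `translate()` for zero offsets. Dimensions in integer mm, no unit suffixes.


translate([143, 175, 0]) cube([3808, 188, 366]);


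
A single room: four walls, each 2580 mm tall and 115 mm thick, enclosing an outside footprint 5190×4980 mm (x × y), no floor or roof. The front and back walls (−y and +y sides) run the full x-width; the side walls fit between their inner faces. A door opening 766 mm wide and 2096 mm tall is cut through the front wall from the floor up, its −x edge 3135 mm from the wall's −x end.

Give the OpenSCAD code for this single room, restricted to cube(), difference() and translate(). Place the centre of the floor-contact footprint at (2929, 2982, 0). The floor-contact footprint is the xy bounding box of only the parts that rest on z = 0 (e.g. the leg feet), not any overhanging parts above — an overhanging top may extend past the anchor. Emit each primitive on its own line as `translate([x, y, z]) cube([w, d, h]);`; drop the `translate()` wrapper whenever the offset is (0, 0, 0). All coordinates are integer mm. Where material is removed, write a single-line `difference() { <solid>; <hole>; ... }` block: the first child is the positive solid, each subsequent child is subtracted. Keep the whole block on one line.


difference() { translate([334, 492, 0]) cube([5190, 115, 2580]); translate([3469, 492, 0]) cube([766, 115, 2096]); }
translate([334, 5357, 0]) cube([5190, 115, 2580]);
translate([334, 607, 0]) cube([115, 4750, 2580]);
translate([5409, 607, 0]) cube([115, 4750, 2580]);


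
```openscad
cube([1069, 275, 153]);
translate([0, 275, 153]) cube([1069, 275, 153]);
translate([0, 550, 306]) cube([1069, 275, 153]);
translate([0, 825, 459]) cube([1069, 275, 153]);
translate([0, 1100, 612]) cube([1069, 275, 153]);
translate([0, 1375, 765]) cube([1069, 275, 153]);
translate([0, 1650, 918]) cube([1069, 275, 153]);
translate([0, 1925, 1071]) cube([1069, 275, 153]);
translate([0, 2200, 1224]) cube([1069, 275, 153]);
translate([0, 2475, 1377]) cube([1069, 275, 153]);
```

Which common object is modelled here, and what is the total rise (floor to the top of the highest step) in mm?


A staircase. The total rise is 1530 mm.

10 identical blocks, each offset up and back from the previous — a staircase. Each step is 153 mm tall and there are 10 of them, so the total rise is 10 × 153 = 1530 mm.


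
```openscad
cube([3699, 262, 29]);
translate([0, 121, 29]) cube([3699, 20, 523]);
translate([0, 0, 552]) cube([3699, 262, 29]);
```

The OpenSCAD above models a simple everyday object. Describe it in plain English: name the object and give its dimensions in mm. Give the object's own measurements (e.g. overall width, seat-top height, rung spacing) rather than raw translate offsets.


An I-beam lying along x, 3699 mm long. Overall section height 581 mm. Two flanges 262 mm wide (y) and 29 mm thick, one on the floor and one at the top; a web 20 mm thick runs between them, centred on the flange width.


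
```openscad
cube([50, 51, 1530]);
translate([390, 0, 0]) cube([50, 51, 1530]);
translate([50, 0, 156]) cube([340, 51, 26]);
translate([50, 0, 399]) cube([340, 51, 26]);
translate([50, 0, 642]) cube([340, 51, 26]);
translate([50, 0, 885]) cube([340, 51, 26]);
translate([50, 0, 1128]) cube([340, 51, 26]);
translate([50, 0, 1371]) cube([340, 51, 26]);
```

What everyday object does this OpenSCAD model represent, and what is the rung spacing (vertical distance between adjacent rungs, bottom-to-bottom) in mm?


A ladder. The rung spacing is 243 mm.

Two tall 50×51 posts with 6 short bars between them — a ladder. Adjacent rungs sit at z = 156 and z = 399, so the spacing is 399 − 156 = 243 mm.


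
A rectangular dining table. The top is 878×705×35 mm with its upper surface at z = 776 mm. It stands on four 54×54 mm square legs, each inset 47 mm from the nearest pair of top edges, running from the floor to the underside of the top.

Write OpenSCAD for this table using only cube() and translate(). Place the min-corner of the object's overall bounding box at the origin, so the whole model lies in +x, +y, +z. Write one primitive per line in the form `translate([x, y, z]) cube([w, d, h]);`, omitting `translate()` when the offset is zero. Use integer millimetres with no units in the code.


// leg_h = 776 - 35 = 741
translate([0, 0, 741]) cube([878, 705, 35]);
translate([47, 47, 0]) cube([54, 54, 741]);
translate([777, 47, 0]) cube([54, 54, 741]);
translate([47, 604, 0]) cube([54, 54, 741]);
translate([777, 604, 0]) cube([54, 54, 741]);


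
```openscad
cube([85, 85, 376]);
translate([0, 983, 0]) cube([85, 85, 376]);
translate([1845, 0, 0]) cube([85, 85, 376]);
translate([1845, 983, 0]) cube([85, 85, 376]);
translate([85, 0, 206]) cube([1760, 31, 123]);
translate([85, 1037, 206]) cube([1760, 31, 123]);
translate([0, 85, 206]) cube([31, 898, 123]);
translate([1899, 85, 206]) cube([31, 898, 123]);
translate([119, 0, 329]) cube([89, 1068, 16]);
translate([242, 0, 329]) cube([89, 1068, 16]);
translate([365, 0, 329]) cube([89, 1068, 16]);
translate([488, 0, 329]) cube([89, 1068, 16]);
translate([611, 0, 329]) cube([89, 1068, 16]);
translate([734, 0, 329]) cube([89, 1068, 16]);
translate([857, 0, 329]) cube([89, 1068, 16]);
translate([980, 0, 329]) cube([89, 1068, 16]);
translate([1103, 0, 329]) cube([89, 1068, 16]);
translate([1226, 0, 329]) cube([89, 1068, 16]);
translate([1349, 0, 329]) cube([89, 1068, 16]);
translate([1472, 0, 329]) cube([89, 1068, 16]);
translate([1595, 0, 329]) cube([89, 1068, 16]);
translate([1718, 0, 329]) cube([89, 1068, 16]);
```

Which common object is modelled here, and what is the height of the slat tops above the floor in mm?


A bed frame. The slat-top height is 345 mm.

Four posts, four rails, and a row of slats — a bed frame. Slats sit on the rails at z = 206 + 123 = 329; with slat thickness 16, the top is 345 mm.


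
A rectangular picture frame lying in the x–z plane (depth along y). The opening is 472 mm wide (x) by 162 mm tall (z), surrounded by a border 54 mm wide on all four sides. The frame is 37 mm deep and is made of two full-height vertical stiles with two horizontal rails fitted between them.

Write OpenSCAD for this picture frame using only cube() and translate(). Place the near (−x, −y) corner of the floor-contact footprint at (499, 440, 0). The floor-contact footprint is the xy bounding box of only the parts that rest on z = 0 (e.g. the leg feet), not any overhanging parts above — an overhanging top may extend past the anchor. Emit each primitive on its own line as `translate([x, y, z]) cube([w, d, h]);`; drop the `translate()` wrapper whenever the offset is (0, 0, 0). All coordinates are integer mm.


translate([499, 440, 0]) cube([54, 37, 270]);
translate([1025, 440, 0]) cube([54, 37, 270]);
translate([553, 440, 0]) cube([472, 37, 54]);
translate([553, 440, 216]) cube([472, 37, 54]);


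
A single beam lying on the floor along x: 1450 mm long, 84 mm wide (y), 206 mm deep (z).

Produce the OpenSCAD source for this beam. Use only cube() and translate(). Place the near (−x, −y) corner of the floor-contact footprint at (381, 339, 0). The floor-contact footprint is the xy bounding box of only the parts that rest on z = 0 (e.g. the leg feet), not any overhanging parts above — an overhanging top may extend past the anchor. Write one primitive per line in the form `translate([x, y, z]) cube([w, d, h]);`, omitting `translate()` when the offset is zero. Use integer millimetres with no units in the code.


translate([381, 339, 0]) cube([1450, 84, 206]);


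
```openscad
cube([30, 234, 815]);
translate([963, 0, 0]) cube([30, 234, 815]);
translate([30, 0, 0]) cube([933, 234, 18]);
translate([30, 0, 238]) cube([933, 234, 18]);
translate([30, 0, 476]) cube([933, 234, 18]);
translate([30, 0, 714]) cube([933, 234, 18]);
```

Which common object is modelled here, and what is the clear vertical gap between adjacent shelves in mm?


A bookshelf. The clear shelf gap is 220 mm.

Two tall side panels with 4 horizontal boards between them — a bookshelf. The first two shelf undersides are at z = 0 and z = 238; with shelf thickness 18, the clear gap is 238 − 0 − 18 = 220 mm.


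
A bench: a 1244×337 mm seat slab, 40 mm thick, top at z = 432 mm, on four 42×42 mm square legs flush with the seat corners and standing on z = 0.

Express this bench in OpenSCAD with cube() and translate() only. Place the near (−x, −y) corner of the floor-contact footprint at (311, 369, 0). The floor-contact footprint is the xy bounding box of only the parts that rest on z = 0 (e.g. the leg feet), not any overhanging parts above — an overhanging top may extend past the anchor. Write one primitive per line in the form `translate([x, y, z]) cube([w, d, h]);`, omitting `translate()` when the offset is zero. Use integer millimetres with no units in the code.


translate([311, 369, 392]) cube([1244, 337, 40]);
translate([311, 369, 0]) cube([42, 42, 392]);
translate([311, 664, 0]) cube([42, 42, 392]);
translate([1513, 369, 0]) cube([42, 42, 392]);
translate([1513, 664, 0]) cube([42, 42, 392]);


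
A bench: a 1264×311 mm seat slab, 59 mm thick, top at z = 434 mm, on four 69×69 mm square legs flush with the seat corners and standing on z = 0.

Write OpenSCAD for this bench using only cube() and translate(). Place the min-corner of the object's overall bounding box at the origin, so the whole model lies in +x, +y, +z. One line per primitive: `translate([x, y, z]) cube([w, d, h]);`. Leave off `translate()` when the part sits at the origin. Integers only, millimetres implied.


translate([0, 0, 375]) cube([1264, 311, 59]);
cube([69, 69, 375]);
translate([0, 242, 0]) cube([69, 69, 375]);
translate([1195, 0, 0]) cube([69, 69, 375]);
translate([1195, 242, 0]) cube([69, 69, 375]);


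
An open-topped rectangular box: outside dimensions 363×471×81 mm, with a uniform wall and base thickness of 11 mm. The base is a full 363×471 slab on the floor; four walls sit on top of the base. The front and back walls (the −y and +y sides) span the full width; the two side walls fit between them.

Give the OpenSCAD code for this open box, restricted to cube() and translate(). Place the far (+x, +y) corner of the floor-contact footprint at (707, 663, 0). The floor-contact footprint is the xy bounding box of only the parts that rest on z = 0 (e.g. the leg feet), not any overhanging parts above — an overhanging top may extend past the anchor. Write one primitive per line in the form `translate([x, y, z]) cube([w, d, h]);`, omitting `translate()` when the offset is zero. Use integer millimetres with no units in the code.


translate([344, 192, 0]) cube([363, 471, 11]);
translate([344, 192, 11]) cube([363, 11, 70]);
translate([344, 652, 11]) cube([363, 11, 70]);
translate([344, 203, 11]) cube([11, 449, 70]);
translate([696, 203, 11]) cube([11, 449, 70]);


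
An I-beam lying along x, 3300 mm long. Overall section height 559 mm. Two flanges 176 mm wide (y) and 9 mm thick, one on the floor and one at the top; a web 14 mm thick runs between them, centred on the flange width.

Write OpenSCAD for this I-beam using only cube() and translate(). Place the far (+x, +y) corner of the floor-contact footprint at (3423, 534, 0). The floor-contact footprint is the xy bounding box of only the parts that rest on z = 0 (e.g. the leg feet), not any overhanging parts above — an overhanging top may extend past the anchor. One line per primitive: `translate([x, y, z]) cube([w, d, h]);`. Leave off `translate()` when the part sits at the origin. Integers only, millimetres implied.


translate([123, 358, 0]) cube([3300, 176, 9]);
translate([123, 439, 9]) cube([3300, 14, 541]);
translate([123, 358, 550]) cube([3300, 176, 9]);


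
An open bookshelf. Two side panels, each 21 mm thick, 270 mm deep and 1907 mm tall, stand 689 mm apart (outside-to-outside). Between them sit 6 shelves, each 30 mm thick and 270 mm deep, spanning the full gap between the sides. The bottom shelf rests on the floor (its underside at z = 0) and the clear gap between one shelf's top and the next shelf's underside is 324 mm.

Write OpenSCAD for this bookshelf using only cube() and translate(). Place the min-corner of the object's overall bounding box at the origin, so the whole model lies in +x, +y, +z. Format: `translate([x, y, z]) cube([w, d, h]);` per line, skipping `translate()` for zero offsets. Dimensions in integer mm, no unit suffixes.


cube([21, 270, 1907]);
translate([668, 0, 0]) cube([21, 270, 1907]);
translate([21, 0, 0]) cube([647, 270, 30]);
translate([21, 0, 354]) cube([647, 270, 30]);
translate([21, 0, 708]) cube([647, 270, 30]);
translate([21, 0, 1062]) cube([647, 270, 30]);
translate([21, 0, 1416]) cube([647, 270, 30]);
translate([21, 0, 1770]) cube([647, 270, 30]);


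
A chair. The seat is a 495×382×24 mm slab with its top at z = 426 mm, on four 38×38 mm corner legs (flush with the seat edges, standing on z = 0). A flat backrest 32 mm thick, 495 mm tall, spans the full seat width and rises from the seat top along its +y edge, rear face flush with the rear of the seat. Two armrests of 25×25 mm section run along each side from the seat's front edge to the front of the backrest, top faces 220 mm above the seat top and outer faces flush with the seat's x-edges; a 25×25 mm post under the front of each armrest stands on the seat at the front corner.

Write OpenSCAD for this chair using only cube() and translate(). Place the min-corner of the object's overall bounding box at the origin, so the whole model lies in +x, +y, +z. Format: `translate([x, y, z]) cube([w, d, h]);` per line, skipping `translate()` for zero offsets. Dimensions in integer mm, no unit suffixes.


translate([0, 0, 402]) cube([495, 382, 24]);
cube([38, 38, 402]);
translate([457, 0, 0]) cube([38, 38, 402]);
translate([0, 344, 0]) cube([38, 38, 402]);
translate([457, 344, 0]) cube([38, 38, 402]);
translate([0, 350, 426]) cube([495, 32, 495]);
translate([0, 0, 621]) cube([25, 350, 25]);
translate([470, 0, 621]) cube([25, 350, 25]);
translate([0, 0, 426]) cube([25, 25, 195]);
translate([470, 0, 426]) cube([25, 25, 195]);


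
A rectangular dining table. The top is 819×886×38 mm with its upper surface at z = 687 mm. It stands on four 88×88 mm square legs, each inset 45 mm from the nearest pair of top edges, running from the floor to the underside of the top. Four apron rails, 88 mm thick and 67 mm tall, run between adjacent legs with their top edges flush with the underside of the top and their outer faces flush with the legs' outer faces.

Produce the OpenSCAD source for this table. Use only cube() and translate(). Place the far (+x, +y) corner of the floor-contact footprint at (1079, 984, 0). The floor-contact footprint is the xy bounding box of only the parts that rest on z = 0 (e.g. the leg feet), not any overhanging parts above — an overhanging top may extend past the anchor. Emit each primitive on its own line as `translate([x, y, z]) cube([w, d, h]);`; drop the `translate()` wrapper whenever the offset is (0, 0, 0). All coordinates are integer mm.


// leg_h = 687 - 38 = 649
// apron z = 649 - 67 = 582
translate([305, 143, 649]) cube([819, 886, 38]);
translate([350, 188, 0]) cube([88, 88, 649]);
translate([991, 188, 0]) cube([88, 88, 649]);
translate([350, 896, 0]) cube([88, 88, 649]);
translate([991, 896, 0]) cube([88, 88, 649]);
translate([438, 188, 582]) cube([553, 88, 67]);
translate([438, 896, 582]) cube([553, 88, 67]);
translate([350, 276, 582]) cube([88, 620, 67]);
translate([991, 276, 582]) cube([88, 620, 67]);


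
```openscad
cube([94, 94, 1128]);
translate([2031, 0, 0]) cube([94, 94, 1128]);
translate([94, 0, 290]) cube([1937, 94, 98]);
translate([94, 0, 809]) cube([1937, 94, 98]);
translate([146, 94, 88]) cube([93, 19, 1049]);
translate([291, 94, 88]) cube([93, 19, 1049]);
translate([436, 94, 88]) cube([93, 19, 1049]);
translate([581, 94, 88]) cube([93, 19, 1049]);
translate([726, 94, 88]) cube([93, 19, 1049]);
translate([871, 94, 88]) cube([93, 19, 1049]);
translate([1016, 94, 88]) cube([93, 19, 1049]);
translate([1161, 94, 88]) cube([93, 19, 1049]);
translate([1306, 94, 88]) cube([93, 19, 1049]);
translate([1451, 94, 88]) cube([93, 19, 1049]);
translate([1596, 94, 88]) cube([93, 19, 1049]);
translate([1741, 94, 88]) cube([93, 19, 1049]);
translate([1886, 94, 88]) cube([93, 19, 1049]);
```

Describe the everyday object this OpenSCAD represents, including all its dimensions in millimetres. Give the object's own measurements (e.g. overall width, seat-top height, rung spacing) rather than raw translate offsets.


A fence section. Two 94×94 mm posts, 1128 mm tall, stand on the floor with a clear span of 1937 mm between their inner faces. Two horizontal rails of 94×98 mm section span the gap between the posts with their undersides at z = 290 mm and z = 809 mm, flush with the posts' −y face. 13 pickets, each 93 mm wide, 19 mm thick and 1049 mm tall, are fixed to the +y face of the rails with their bottoms at z = 88 mm, spaced across the span with a 52 mm gap after the −x post and between neighbouring pickets and before the +x post.


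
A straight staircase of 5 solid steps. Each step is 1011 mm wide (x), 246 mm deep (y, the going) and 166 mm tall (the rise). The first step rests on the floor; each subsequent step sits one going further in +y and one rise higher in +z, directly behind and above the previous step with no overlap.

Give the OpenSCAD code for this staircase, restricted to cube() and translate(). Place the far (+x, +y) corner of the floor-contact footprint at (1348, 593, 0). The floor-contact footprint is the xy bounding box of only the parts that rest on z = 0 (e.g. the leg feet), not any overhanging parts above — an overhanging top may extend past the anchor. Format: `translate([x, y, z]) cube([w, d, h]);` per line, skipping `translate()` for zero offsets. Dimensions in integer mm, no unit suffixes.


translate([337, 347, 0]) cube([1011, 246, 166]);
translate([337, 593, 166]) cube([1011, 246, 166]);
translate([337, 839, 332]) cube([1011, 246, 166]);
translate([337, 1085, 498]) cube([1011, 246, 166]);
translate([337, 1331, 664]) cube([1011, 246, 166]);


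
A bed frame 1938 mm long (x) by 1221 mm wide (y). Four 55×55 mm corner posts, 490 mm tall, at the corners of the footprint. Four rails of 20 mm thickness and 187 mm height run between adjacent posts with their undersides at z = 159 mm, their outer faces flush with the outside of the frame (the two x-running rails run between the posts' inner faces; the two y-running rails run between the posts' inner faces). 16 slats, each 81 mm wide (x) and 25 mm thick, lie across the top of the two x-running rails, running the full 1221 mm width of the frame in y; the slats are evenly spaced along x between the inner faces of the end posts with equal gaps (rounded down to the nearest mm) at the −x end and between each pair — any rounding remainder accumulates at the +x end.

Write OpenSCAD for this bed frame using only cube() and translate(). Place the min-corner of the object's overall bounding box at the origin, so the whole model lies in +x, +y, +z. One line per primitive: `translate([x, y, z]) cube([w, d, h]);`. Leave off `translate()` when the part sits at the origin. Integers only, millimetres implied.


// slat z = rail_z + rail_h = 159 + 187 = 346
// slat gap = ⌊(1828 − 16·81) / 17⌋ = 31
cube([55, 55, 490]);
translate([0, 1166, 0]) cube([55, 55, 490]);
translate([1883, 0, 0]) cube([55, 55, 490]);
translate([1883, 1166, 0]) cube([55, 55, 490]);
translate([55, 0, 159]) cube([1828, 20, 187]);
translate([55, 1201, 159]) cube([1828, 20, 187]);
translate([0, 55, 159]) cube([20, 1111, 187]);
translate([1918, 55, 159]) cube([20, 1111, 187]);
translate([86, 0, 346]) cube([81, 1221, 25]);
translate([198, 0, 346]) cube([81, 1221, 25]);
translate([310, 0, 346]) cube([81, 1221, 25]);
translate([422, 0, 346]) cube([81, 1221, 25]);
translate([534, 0, 346]) cube([81, 1221, 25]);
translate([646, 0, 346]) cube([81, 1221, 25]);
translate([758, 0, 346]) cube([81, 1221, 25]);
translate([870, 0, 346]) cube([81, 1221, 25]);
translate([982, 0, 346]) cube([81, 1221, 25]);
translate([1094, 0, 346]) cube([81, 1221, 25]);
translate([1206, 0, 346]) cube([81, 1221, 25]);
translate([1318, 0, 346]) cube([81, 1221, 25]);
translate([1430, 0, 346]) cube([81, 1221, 25]);
translate([1542, 0, 346]) cube([81, 1221, 25]);
translate([1654, 0, 346]) cube([81, 1221, 25]);
translate([1766, 0, 346]) cube([81, 1221, 25]);


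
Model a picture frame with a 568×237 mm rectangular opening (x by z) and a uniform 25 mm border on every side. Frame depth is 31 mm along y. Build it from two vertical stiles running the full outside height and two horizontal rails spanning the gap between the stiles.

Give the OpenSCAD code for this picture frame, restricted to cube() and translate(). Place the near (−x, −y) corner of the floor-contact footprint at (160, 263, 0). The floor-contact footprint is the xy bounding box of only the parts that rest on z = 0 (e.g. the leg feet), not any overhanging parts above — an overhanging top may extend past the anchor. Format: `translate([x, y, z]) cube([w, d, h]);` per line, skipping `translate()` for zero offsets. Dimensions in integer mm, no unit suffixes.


translate([160, 263, 0]) cube([25, 31, 287]);
translate([753, 263, 0]) cube([25, 31, 287]);
translate([185, 263, 0]) cube([568, 31, 25]);
translate([185, 263, 262]) cube([568, 31, 25]);


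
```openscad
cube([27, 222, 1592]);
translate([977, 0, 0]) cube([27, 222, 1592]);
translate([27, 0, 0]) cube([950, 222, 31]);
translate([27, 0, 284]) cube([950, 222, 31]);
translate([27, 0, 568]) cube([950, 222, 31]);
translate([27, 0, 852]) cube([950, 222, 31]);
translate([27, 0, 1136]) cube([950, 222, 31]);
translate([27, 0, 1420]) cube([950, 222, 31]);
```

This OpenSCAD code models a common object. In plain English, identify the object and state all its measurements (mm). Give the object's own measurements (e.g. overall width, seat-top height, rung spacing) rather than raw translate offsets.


An open bookshelf. Two side panels, each 27 mm thick, 222 mm deep and 1592 mm tall, stand 1004 mm apart (outside-to-outside). Between them sit 6 shelves, each 31 mm thick and 222 mm deep, spanning the full gap between the sides. The bottom shelf rests on the floor (its underside at z = 0) and the clear gap between one shelf's top and the next shelf's underside is 253 mm.


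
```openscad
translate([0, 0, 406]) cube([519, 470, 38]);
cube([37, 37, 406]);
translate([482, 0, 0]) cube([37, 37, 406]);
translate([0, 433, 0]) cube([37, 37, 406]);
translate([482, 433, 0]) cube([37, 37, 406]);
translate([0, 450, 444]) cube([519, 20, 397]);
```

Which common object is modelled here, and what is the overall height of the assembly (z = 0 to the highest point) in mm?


A chair. The overall height is 841 mm.

A slab on four corner posts with a tall panel at the back — a chair. The seat slab sits at z = 406 with thickness 38, and the 397 mm backrest starts at the seat top, so the overall height is 406 + 38 + 397 = 841 mm.


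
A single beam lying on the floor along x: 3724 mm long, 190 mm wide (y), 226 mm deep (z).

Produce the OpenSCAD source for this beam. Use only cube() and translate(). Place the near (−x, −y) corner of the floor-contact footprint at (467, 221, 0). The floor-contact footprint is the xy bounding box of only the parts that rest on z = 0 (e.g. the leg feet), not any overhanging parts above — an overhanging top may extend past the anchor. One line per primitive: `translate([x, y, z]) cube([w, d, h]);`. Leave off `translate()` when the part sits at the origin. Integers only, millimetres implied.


translate([467, 221, 0]) cube([3724, 190, 226]);


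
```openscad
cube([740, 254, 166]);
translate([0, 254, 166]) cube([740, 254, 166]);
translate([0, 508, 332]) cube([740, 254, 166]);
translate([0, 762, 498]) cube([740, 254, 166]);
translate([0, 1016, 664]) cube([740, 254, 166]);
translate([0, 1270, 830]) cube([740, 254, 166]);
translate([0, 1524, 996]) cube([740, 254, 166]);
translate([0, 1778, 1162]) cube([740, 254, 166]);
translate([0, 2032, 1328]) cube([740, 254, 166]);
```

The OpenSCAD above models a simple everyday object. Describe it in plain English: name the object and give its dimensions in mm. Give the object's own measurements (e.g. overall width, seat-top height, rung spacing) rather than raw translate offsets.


A straight staircase of 9 solid steps. Each step is 740 mm wide (x), 254 mm deep (y, the going) and 166 mm tall (the rise). The first step rests on the floor; each subsequent step sits one going further in +y and one rise higher in +z, directly behind and above the previous step with no overlap.


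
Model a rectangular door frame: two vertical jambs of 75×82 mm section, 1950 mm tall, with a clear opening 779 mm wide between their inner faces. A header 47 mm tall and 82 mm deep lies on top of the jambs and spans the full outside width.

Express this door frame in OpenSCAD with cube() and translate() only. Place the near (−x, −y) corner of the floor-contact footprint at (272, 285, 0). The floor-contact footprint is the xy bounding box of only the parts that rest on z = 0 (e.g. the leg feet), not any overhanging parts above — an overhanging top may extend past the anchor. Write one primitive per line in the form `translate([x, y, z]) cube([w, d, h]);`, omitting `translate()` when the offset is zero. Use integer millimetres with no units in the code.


translate([272, 285, 0]) cube([75, 82, 1950]);
translate([1126, 285, 0]) cube([75, 82, 1950]);
translate([272, 285, 1950]) cube([929, 82, 47]);


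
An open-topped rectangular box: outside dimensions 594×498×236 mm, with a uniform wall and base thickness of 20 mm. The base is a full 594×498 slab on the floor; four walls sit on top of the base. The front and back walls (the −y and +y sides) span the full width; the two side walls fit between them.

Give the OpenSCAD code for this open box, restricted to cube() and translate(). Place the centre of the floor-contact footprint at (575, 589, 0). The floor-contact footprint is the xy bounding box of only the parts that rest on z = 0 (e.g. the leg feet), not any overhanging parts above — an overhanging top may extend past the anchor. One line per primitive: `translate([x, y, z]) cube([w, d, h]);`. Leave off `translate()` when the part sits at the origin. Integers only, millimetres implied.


translate([278, 340, 0]) cube([594, 498, 20]);
translate([278, 340, 20]) cube([594, 20, 216]);
translate([278, 818, 20]) cube([594, 20, 216]);
translate([278, 360, 20]) cube([20, 458, 216]);
translate([852, 360, 20]) cube([20, 458, 216]);


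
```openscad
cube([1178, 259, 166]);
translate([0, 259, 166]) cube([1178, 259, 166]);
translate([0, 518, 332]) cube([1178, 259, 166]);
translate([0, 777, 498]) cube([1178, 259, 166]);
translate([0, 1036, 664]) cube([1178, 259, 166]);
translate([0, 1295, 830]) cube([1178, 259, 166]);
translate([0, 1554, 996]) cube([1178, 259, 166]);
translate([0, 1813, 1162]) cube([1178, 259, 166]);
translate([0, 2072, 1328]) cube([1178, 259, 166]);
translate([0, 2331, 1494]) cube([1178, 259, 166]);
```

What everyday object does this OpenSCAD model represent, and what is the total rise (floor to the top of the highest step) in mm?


A staircase. The total rise is 1660 mm.

10 identical blocks, each offset up and back from the previous — a staircase. Each step is 166 mm tall and there are 10 of them, so the total rise is 10 × 166 = 1660 mm.


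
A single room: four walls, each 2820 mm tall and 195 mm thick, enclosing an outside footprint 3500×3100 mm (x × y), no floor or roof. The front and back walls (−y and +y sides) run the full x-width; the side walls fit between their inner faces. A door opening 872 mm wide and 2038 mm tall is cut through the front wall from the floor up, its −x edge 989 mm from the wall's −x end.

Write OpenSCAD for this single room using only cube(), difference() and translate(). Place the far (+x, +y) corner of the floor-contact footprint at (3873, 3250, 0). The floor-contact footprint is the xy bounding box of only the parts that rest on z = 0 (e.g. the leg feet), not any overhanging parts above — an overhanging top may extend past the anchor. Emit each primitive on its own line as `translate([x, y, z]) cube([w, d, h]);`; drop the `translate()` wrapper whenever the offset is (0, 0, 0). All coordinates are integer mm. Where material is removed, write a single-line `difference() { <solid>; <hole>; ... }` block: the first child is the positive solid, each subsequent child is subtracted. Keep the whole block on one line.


difference() { translate([373, 150, 0]) cube([3500, 195, 2820]); translate([1362, 150, 0]) cube([872, 195, 2038]); }
translate([373, 3055, 0]) cube([3500, 195, 2820]);
translate([373, 345, 0]) cube([195, 2710, 2820]);
translate([3678, 345, 0]) cube([195, 2710, 2820]);


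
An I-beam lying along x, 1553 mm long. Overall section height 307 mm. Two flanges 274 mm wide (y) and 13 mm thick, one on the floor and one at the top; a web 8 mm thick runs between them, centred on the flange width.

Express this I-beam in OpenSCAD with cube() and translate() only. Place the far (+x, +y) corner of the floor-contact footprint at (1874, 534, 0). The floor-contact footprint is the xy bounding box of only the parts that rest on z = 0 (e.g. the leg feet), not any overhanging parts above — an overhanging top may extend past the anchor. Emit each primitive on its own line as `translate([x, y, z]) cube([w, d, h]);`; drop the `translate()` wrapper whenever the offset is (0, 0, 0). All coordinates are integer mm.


translate([321, 260, 0]) cube([1553, 274, 13]);
translate([321, 393, 13]) cube([1553, 8, 281]);
translate([321, 260, 294]) cube([1553, 274, 13]);


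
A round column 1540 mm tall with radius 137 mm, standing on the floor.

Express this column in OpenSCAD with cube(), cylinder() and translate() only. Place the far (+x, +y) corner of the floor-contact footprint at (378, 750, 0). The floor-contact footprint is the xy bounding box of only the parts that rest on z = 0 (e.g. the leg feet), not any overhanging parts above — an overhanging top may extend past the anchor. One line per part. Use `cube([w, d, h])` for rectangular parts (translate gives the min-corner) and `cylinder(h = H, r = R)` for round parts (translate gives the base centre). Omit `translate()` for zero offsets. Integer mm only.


translate([241, 613, 0]) cylinder(h = 1540, r = 137);


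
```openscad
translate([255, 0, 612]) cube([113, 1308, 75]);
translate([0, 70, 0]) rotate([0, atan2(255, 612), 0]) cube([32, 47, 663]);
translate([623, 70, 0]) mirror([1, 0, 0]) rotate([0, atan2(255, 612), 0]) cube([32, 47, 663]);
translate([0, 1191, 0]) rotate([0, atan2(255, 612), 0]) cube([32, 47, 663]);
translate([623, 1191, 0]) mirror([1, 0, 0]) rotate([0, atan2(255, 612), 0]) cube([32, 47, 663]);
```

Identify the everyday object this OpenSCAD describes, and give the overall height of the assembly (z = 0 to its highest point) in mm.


A sawhorse. The overall height is 687 mm.

A beam across two mirrored pairs of raked legs — a sawhorse. The beam's underside is at z = 612 (matching the legs' vertical rise in atan2(255, 612)) and the beam is 75 mm tall, so its top is at 612 + 75 = 687 mm. The raked legs top out at the beam's underside, so that is the highest point.


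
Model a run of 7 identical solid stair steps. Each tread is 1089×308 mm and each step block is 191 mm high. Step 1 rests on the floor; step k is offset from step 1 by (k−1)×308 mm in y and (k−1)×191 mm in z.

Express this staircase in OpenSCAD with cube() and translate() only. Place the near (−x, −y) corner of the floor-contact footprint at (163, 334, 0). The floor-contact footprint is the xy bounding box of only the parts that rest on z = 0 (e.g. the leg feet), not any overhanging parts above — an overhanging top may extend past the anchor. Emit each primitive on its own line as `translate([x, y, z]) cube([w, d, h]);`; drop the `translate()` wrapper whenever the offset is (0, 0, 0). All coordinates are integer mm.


translate([163, 334, 0]) cube([1089, 308, 191]);
translate([163, 642, 191]) cube([1089, 308, 191]);
translate([163, 950, 382]) cube([1089, 308, 191]);
translate([163, 1258, 573]) cube([1089, 308, 191]);
translate([163, 1566, 764]) cube([1089, 308, 191]);
translate([163, 1874, 955]) cube([1089, 308, 191]);
translate([163, 2182, 1146]) cube([1089, 308, 191]);


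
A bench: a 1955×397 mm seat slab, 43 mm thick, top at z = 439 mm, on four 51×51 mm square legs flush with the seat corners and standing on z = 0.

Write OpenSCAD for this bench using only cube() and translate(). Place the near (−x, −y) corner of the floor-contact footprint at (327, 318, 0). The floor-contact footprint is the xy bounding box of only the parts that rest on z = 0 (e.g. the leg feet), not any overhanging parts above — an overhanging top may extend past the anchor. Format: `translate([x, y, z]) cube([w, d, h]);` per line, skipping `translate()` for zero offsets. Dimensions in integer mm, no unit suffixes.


translate([327, 318, 396]) cube([1955, 397, 43]);
translate([327, 318, 0]) cube([51, 51, 396]);
translate([327, 664, 0]) cube([51, 51, 396]);
translate([2231, 318, 0]) cube([51, 51, 396]);
translate([2231, 664, 0]) cube([51, 51, 396]);


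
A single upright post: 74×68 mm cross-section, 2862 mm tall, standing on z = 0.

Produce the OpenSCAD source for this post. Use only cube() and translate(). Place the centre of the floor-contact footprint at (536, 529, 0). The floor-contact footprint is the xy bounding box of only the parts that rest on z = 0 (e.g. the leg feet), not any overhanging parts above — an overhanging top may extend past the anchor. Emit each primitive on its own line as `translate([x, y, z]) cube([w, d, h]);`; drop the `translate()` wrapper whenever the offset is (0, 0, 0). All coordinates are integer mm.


translate([499, 495, 0]) cube([74, 68, 2862]);


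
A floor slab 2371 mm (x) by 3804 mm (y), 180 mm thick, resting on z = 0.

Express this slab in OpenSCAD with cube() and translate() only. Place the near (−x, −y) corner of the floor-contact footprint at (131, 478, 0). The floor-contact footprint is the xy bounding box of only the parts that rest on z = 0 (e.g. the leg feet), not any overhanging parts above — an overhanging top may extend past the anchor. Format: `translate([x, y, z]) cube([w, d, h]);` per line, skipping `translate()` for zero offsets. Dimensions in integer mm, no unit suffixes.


translate([131, 478, 0]) cube([2371, 3804, 180]);


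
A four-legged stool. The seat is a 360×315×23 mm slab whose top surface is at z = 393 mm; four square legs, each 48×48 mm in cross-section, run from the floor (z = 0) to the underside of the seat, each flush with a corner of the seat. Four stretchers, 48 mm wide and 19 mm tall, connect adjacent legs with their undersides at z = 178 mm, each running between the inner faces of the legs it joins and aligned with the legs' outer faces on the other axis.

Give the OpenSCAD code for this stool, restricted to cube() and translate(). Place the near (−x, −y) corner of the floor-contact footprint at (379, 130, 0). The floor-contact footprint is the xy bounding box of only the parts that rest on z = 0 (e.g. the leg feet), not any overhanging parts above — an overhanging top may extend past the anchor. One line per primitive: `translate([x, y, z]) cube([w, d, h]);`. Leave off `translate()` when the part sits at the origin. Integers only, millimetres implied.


translate([379, 130, 370]) cube([360, 315, 23]);
translate([379, 130, 0]) cube([48, 48, 370]);
translate([691, 130, 0]) cube([48, 48, 370]);
translate([379, 397, 0]) cube([48, 48, 370]);
translate([691, 397, 0]) cube([48, 48, 370]);
translate([427, 130, 178]) cube([264, 48, 19]);
translate([427, 397, 178]) cube([264, 48, 19]);
translate([379, 178, 178]) cube([48, 219, 19]);
translate([691, 178, 178]) cube([48, 219, 19]);


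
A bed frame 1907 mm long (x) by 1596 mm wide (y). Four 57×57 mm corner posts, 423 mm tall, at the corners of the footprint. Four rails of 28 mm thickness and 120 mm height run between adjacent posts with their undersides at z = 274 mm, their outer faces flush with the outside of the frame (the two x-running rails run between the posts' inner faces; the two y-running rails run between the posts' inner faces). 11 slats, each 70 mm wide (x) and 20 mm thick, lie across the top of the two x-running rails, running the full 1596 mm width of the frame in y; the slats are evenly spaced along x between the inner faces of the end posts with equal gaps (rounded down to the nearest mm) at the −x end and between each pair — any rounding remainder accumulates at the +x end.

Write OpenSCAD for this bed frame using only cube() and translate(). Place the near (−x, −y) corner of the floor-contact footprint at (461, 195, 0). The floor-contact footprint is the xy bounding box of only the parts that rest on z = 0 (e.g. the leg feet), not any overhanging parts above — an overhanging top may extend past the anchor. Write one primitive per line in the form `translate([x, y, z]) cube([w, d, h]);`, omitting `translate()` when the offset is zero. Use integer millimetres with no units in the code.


// slat z = rail_z + rail_h = 274 + 120 = 394
// slat gap = ⌊(1793 − 11·70) / 12⌋ = 85
translate([461, 195, 0]) cube([57, 57, 423]);
translate([461, 1734, 0]) cube([57, 57, 423]);
translate([2311, 195, 0]) cube([57, 57, 423]);
translate([2311, 1734, 0]) cube([57, 57, 423]);
translate([518, 195, 274]) cube([1793, 28, 120]);
translate([518, 1763, 274]) cube([1793, 28, 120]);
translate([461, 252, 274]) cube([28, 1482, 120]);
translate([2340, 252, 274]) cube([28, 1482, 120]);
translate([603, 195, 394]) cube([70, 1596, 20]);
translate([758, 195, 394]) cube([70, 1596, 20]);
translate([913, 195, 394]) cube([70, 1596, 20]);
translate([1068, 195, 394]) cube([70, 1596, 20]);
translate([1223, 195, 394]) cube([70, 1596, 20]);
translate([1378, 195, 394]) cube([70, 1596, 20]);
translate([1533, 195, 394]) cube([70, 1596, 20]);
translate([1688, 195, 394]) cube([70, 1596, 20]);
translate([1843, 195, 394]) cube([70, 1596, 20]);
translate([1998, 195, 394]) cube([70, 1596, 20]);
translate([2153, 195, 394]) cube([70, 1596, 20]);
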